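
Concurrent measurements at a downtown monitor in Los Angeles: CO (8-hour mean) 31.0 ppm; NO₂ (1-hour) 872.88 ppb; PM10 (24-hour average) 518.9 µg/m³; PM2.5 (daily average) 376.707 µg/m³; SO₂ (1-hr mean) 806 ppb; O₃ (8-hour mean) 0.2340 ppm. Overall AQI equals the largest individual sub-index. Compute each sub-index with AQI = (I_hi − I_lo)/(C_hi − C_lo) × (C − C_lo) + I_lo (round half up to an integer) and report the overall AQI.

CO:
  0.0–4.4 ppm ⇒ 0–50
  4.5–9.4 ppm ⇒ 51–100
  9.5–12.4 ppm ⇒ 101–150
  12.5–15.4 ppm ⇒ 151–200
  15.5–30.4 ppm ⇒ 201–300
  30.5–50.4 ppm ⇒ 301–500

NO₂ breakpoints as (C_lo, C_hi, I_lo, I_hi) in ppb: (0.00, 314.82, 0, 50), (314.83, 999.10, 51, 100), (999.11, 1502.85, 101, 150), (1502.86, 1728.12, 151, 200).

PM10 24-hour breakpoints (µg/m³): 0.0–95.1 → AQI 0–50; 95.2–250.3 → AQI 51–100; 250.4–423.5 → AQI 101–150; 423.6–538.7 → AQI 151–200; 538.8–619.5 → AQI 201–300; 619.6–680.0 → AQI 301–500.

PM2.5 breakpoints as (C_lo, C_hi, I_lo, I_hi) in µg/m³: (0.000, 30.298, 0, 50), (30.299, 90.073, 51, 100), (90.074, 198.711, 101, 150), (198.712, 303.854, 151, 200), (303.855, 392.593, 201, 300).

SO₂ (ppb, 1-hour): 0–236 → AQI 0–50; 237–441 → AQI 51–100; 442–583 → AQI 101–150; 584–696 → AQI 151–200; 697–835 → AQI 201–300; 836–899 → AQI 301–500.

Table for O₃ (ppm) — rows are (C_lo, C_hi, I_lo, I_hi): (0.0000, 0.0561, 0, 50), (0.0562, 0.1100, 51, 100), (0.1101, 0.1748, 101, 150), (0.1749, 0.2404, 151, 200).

306

CO 31.0: bracket 30.5–50.4 → index 301–500; slope 199/19.9, offset 0.5.
AQI = 301 + 199/19.9·0.5 ≈ 306.00 ⇒ 306.
NO₂: row 314.83–999.10 (AQI 51–100). (100−51)·(872.88−314.83)/(999.10−314.83) + 51 = 49·558.05/684.27 + 51 ≈ 90.96 → 91.
PM10 518.9: bracket 423.6–538.7 → index 151–200; slope 49/115.1, offset 95.3.
AQI = 151 + 49/115.1·95.3 ≈ 191.57 ⇒ 192.
PM2.5: 376.707 ∈ [303.855, 392.593] ↔ index [201, 300].
201 + (376.707−303.855)·(300−201)/(392.593−303.855) = 201 + 72.852·99/88.738 ≈ 282.28, so AQI = 282.
SO₂: 806 lies in 697–835, so I_lo=201, I_hi=300, C_lo=697, C_hi=835.
(300−201)/(835−697) × (806−697) + 201 = 99/138 × 109 + 201 ≈ 279.20 → 279.
O₃: row 0.1749–0.2404 (AQI 151–200). (200−151)·(0.2340−0.1749)/(0.2404−0.1749) + 151 = 49·0.0591/0.0655 + 151 ≈ 195.21 → 195.
Sub-indices: CO→306, NO₂→91, PM10→192, PM2.5→282, SO₂→279, O₃→195. Overall AQI = max = 306; dominant pollutant is CO.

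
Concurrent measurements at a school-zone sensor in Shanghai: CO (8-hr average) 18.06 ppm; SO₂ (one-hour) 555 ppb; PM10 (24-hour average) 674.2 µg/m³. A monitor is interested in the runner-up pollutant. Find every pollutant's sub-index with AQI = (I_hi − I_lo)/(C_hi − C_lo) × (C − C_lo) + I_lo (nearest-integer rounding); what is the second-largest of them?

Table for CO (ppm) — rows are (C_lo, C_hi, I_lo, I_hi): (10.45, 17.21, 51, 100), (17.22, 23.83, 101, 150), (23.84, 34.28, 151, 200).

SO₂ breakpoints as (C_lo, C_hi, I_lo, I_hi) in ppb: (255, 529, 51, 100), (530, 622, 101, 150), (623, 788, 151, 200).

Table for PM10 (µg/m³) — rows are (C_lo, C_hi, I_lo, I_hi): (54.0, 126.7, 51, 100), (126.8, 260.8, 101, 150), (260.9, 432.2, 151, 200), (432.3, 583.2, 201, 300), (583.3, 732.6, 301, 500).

CO: row 17.22–23.83 (AQI 101–150). (150−101)·(18.06−17.22)/(23.83−17.22) + 101 = 49·0.84/6.61 + 101 ≈ 107.23 → 107.
SO₂: row 530–622 (AQI 101–150). (150−101)·(555−530)/(622−530) + 101 = 49·25/92 + 101 ≈ 114.32 → 114.
PM10: 674.2 ∈ [583.3, 732.6] ↔ index [301, 500].
301 + (674.2−583.3)·(500−301)/(732.6−583.3) = 301 + 90.9·199/149.3 ≈ 422.16, so AQI = 422.
Sub-indices: CO→107, SO₂→114, PM10→422. Ranked high→low: 422, 114, 107. Second-highest sub-index = 114.

114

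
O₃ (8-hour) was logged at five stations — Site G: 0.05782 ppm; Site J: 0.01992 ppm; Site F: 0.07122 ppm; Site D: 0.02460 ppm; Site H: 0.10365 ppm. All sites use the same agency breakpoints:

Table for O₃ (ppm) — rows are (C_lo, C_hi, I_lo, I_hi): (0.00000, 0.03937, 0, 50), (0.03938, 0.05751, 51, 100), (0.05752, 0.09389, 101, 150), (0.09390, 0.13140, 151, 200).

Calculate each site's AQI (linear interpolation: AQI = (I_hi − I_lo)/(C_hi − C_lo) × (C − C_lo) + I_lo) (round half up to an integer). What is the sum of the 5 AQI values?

Site G: 0.05782 ∈ [0.05752, 0.09389] ↔ index [101, 150].
101 + (0.05782−0.05752)·(150−101)/(0.09389−0.05752) = 101 + 0.00030·49/0.03637 ≈ 101.40, so AQI = 101.
Site J: row 0.00000–0.03937 (AQI 0–50). (50−0)·(0.01992−0.00000)/(0.03937−0.00000) + 0 = 50·0.01992/0.03937 + 0 ≈ 25.30 → 25.
Site F 0.07122: bracket 0.05752–0.09389 → index 101–150; slope 49/0.03637, offset 0.01370.
AQI = 101 + 49/0.03637·0.01370 ≈ 119.46 ⇒ 119.
Site D: 0.02460 ∈ [0.00000, 0.03937] ↔ index [0, 50].
0 + (0.02460−0.00000)·(50−0)/(0.03937−0.00000) = 0 + 0.02460·50/0.03937 ≈ 31.24, so AQI = 31.
Site H: 0.10365 ∈ [0.09390, 0.13140] ↔ index [151, 200].
151 + (0.10365−0.09390)·(200−151)/(0.13140−0.09390) = 151 + 0.00975·49/0.03750 ≈ 163.74, so AQI = 164.
AQIs: Site G=101, Site J=25, Site F=119, Site D=31, Site H=164. Sum = 101 + 25 + 119 + 31 + 164 = 440.

440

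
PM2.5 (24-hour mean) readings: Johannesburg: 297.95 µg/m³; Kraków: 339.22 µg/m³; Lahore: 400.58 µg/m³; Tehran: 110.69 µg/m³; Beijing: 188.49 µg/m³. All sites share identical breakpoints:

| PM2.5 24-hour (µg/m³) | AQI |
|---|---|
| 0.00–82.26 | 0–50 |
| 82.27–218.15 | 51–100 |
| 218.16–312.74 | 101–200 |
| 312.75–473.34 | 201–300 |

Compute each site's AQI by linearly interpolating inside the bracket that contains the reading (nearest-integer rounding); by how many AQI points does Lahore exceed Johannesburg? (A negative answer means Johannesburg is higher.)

Johannesburg 297.95: bracket 218.16–312.74 → index 101–200; slope 99/94.58, offset 79.79.
AQI = 101 + 99/94.58·79.79 ≈ 184.52 ⇒ 185.
Kraków: 339.22 ∈ [312.75, 473.34] ↔ index [201, 300].
201 + (339.22−312.75)·(300−201)/(473.34−312.75) = 201 + 26.47·99/160.59 ≈ 217.32, so AQI = 217.
Lahore 400.58: bracket 312.75–473.34 → index 201–300; slope 99/160.59, offset 87.83.
AQI = 201 + 99/160.59·87.83 ≈ 255.15 ⇒ 255.
Tehran 110.69: bracket 82.27–218.15 → index 51–100; slope 49/135.88, offset 28.42.
AQI = 51 + 49/135.88·28.42 ≈ 61.25 ⇒ 61.
Beijing: 188.49 ∈ [82.27, 218.15] ↔ index [51, 100].
51 + (188.49−82.27)·(100−51)/(218.15−82.27) = 51 + 106.22·49/135.88 ≈ 89.30, so AQI = 89.
AQIs: Johannesburg=185, Kraków=217, Lahore=255, Tehran=61, Beijing=89. Lahore (255) − Johannesburg (185) = 70.

70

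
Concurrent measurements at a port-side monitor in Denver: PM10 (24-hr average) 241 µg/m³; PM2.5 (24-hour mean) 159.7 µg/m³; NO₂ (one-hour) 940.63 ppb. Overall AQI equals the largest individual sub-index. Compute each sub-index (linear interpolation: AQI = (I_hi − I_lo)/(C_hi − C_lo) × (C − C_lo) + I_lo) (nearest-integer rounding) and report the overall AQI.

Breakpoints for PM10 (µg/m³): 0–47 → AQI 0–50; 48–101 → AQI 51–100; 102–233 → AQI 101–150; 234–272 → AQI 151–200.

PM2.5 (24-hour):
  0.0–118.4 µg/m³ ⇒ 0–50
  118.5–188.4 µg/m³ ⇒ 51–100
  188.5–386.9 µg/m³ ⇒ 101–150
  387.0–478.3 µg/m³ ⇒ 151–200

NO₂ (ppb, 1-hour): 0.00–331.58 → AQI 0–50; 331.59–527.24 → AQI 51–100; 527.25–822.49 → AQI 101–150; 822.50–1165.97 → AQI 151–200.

168

PM10: 241 lies in 234–272, so I_lo=151, I_hi=200, C_lo=234, C_hi=272.
(200−151)/(272−234) × (241−234) + 151 = 49/38 × 7 + 151 ≈ 160.03 → 160.
PM2.5: 159.7 lies in 118.5–188.4, so I_lo=51, I_hi=100, C_lo=118.5, C_hi=188.4.
(100−51)/(188.4−118.5) × (159.7−118.5) + 51 = 49/69.9 × 41.2 + 51 ≈ 79.88 → 80.
NO₂ 940.63: bracket 822.50–1165.97 → index 151–200; slope 49/343.47, offset 118.13.
AQI = 151 + 49/343.47·118.13 ≈ 167.85 ⇒ 168.
Sub-indices: PM10→160, PM2.5→80, NO₂→168. Overall AQI = max = 168; dominant pollutant is NO₂.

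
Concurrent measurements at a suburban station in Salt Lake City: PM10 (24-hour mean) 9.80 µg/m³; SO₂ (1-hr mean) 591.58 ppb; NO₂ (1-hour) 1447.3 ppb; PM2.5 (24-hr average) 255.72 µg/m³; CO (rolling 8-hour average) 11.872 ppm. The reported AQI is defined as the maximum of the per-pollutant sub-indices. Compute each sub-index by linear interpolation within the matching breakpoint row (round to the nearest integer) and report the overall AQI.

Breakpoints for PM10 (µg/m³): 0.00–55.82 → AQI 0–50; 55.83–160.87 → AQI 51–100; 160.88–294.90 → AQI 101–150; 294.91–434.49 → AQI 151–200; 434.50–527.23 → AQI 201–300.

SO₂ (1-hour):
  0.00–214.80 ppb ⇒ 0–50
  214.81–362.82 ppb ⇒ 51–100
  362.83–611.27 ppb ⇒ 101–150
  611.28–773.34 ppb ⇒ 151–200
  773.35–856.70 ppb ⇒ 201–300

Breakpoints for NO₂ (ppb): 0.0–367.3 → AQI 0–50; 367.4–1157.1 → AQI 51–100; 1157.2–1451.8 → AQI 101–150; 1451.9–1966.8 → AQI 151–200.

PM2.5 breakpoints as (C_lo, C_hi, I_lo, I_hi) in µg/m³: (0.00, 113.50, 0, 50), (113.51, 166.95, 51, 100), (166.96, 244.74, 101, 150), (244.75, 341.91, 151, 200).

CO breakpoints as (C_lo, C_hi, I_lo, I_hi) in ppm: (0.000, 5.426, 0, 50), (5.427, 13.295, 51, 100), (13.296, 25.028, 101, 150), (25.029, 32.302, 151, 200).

157

PM10: 9.80 ∈ [0.00, 55.82] ↔ index [0, 50].
0 + (9.80−0.00)·(50−0)/(55.82−0.00) = 0 + 9.80·50/55.82 ≈ 8.78, so AQI = 9.
SO₂: 591.58 lies in 362.83–611.27, so I_lo=101, I_hi=150, C_lo=362.83, C_hi=611.27.
(150−101)/(611.27−362.83) × (591.58−362.83) + 101 = 49/248.44 × 228.75 + 101 ≈ 146.12 → 146.
NO₂: row 1157.2–1451.8 (AQI 101–150). (150−101)·(1447.3−1157.2)/(1451.8−1157.2) + 101 = 49·290.1/294.6 + 101 ≈ 149.25 → 149.
PM2.5: 255.72 ∈ [244.75, 341.91] ↔ index [151, 200].
151 + (255.72−244.75)·(200−151)/(341.91−244.75) = 151 + 10.97·49/97.16 ≈ 156.53, so AQI = 157.
CO: row 5.427–13.295 (AQI 51–100). (100−51)·(11.872−5.427)/(13.295−5.427) + 51 = 49·6.445/7.868 + 51 ≈ 91.14 → 91.
Sub-indices: PM10→9, SO₂→146, NO₂→149, PM2.5→157, CO→91. Overall AQI = max = 157; dominant pollutant is PM2.5.
AQI 157: Unhealthy.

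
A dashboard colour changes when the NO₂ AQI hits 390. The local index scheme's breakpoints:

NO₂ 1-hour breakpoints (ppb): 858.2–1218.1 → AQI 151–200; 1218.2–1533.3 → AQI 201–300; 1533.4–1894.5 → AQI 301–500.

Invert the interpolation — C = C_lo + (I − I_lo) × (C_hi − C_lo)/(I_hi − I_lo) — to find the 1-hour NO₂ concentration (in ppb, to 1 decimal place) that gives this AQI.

1694.9

AQI 390 lies in the 301–500 band, which corresponds to 1533.4–1894.5 ppb.
C = 1533.4 + (390−301)×(1894.5−1533.4)/(500−301) = 1533.4 + 89×361.1/199 ≈ 1694.897 ppb → 1694.9 ppb to 1 dp.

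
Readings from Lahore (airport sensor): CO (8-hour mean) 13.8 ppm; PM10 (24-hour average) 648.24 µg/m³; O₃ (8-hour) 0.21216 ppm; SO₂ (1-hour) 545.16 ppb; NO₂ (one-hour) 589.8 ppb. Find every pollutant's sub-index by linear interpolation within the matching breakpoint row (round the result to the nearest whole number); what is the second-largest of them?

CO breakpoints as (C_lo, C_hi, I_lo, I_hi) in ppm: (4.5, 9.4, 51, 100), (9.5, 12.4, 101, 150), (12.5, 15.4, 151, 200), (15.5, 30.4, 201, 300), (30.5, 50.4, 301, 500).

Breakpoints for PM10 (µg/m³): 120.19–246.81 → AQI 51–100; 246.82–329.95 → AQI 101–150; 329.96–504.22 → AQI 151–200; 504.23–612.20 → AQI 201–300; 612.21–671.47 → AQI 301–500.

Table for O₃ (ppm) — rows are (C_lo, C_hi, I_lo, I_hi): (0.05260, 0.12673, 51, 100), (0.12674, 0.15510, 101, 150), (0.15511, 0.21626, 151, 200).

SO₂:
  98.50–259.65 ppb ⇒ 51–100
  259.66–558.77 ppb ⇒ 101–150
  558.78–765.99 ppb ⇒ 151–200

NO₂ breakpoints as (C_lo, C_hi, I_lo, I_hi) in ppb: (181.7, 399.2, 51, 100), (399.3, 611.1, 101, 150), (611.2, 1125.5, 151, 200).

CO: 13.8 lies in 12.5–15.4, so I_lo=151, I_hi=200, C_lo=12.5, C_hi=15.4.
(200−151)/(15.4−12.5) × (13.8−12.5) + 151 = 49/2.9 × 1.3 + 151 ≈ 172.97 → 173.
PM10: row 612.21–671.47 (AQI 301–500). (500−301)·(648.24−612.21)/(671.47−612.21) + 301 = 199·36.03/59.26 + 301 ≈ 421.99 → 422.
O₃ 0.21216: bracket 0.15511–0.21626 → index 151–200; slope 49/0.06115, offset 0.05705.
AQI = 151 + 49/0.06115·0.05705 ≈ 196.71 ⇒ 197.
SO₂: 545.16 ∈ [259.66, 558.77] ↔ index [101, 150].
101 + (545.16−259.66)·(150−101)/(558.77−259.66) = 101 + 285.50·49/299.11 ≈ 147.77, so AQI = 148.
NO₂ 589.8: bracket 399.3–611.1 → index 101–150; slope 49/211.8, offset 190.5.
AQI = 101 + 49/211.8·190.5 ≈ 145.07 ⇒ 145.
Sub-indices: CO→173, PM10→422, O₃→197, SO₂→148, NO₂→145. Ranked high→low: 422, 197, 173, 148, 145. Second-highest sub-index = 197.

197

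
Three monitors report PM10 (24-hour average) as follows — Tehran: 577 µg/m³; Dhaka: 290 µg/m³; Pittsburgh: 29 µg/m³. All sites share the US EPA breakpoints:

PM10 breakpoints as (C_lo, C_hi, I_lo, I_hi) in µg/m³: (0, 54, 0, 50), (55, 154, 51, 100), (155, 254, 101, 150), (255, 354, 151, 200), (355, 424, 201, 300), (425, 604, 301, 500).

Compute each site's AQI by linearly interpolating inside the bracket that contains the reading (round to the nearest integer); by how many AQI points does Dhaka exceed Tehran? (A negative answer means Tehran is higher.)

-302

Tehran: row 425–604 (AQI 301–500). (500−301)·(577−425)/(604−425) + 301 = 199·152/179 + 301 ≈ 469.98 → 470.
Dhaka: 290 ∈ [255, 354] ↔ index [151, 200].
151 + (290−255)·(200−151)/(354−255) = 151 + 35·49/99 ≈ 168.32, so AQI = 168.
Pittsburgh: 29 ∈ [0, 54] ↔ index [0, 50].
0 + (29−0)·(50−0)/(54−0) = 0 + 29·50/54 ≈ 26.85, so AQI = 27.
AQIs: Tehran=470, Dhaka=168, Pittsburgh=27. Dhaka (168) − Tehran (470) = -302.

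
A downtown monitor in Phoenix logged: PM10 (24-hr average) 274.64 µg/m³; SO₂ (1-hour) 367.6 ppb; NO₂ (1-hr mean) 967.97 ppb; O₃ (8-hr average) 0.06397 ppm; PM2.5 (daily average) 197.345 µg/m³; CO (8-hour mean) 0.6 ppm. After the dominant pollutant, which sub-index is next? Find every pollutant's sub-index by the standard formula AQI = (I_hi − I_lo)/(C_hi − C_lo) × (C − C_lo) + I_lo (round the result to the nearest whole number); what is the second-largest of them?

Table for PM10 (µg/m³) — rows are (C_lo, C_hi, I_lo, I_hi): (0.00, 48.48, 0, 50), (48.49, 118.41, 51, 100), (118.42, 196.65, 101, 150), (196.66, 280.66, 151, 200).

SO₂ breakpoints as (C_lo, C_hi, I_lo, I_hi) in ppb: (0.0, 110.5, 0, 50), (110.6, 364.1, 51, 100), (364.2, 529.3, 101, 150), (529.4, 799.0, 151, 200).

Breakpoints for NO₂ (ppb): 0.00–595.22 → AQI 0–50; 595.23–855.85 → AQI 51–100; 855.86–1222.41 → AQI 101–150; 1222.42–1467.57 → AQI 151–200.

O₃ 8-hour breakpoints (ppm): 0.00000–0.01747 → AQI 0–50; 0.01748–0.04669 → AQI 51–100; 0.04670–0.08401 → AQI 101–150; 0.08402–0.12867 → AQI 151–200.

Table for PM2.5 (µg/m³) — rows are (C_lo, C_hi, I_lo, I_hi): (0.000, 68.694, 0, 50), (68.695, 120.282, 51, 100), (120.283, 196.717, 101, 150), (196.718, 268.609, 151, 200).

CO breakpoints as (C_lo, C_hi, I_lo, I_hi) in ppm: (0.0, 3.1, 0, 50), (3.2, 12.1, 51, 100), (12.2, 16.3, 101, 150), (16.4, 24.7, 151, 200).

PM10: 274.64 lies in 196.66–280.66, so I_lo=151, I_hi=200, C_lo=196.66, C_hi=280.66.
(200−151)/(280.66−196.66) × (274.64−196.66) + 151 = 49/84.00 × 77.98 + 151 ≈ 196.49 → 196.
SO₂: 367.6 lies in 364.2–529.3, so I_lo=101, I_hi=150, C_lo=364.2, C_hi=529.3.
(150−101)/(529.3−364.2) × (367.6−364.2) + 101 = 49/165.1 × 3.4 + 101 ≈ 102.01 → 102.
NO₂ 967.97: bracket 855.86–1222.41 → index 101–150; slope 49/366.55, offset 112.11.
AQI = 101 + 49/366.55·112.11 ≈ 115.99 ⇒ 116.
O₃: 0.06397 lies in 0.04670–0.08401, so I_lo=101, I_hi=150, C_lo=0.04670, C_hi=0.08401.
(150−101)/(0.08401−0.04670) × (0.06397−0.04670) + 101 = 49/0.03731 × 0.01727 + 101 ≈ 123.68 → 124.
PM2.5: 197.345 ∈ [196.718, 268.609] ↔ index [151, 200].
151 + (197.345−196.718)·(200−151)/(268.609−196.718) = 151 + 0.627·49/71.891 ≈ 151.43, so AQI = 151.
CO 0.6: bracket 0.0–3.1 → index 0–50; slope 50/3.1, offset 0.6.
AQI = 0 + 50/3.1·0.6 ≈ 9.68 ⇒ 10.
Sub-indices: PM10→196, SO₂→102, NO₂→116, O₃→124, PM2.5→151, CO→10. Ranked high→low: 196, 151, 124, 116, 102, 10. Second-highest sub-index = 151.

151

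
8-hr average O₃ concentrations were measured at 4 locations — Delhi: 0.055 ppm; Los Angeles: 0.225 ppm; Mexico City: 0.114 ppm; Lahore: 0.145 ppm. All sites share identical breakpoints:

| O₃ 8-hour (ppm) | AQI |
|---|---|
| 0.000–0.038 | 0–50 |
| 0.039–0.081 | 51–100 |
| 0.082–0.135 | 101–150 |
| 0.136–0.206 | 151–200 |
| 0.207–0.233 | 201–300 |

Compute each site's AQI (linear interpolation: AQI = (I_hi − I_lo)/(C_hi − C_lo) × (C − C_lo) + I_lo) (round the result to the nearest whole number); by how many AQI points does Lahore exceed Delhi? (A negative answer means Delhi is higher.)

87

Delhi: 0.055 ∈ [0.039, 0.081] ↔ index [51, 100].
51 + (0.055−0.039)·(100−51)/(0.081−0.039) = 51 + 0.016·49/0.042 ≈ 69.67, so AQI = 70.
Los Angeles: 0.225 lies in 0.207–0.233, so I_lo=201, I_hi=300, C_lo=0.207, C_hi=0.233.
(300−201)/(0.233−0.207) × (0.225−0.207) + 201 = 99/0.026 × 0.018 + 201 ≈ 269.54 → 270.
Mexico City: 0.114 ∈ [0.082, 0.135] ↔ index [101, 150].
101 + (0.114−0.082)·(150−101)/(0.135−0.082) = 101 + 0.032·49/0.053 ≈ 130.58, so AQI = 131.
Lahore: 0.145 lies in 0.136–0.206, so I_lo=151, I_hi=200, C_lo=0.136, C_hi=0.206.
(200−151)/(0.206−0.136) × (0.145−0.136) + 151 = 49/0.070 × 0.009 + 151 ≈ 157.30 → 157.
AQIs: Delhi=70, Los Angeles=270, Mexico City=131, Lahore=157. Lahore (157) − Delhi (70) = 87.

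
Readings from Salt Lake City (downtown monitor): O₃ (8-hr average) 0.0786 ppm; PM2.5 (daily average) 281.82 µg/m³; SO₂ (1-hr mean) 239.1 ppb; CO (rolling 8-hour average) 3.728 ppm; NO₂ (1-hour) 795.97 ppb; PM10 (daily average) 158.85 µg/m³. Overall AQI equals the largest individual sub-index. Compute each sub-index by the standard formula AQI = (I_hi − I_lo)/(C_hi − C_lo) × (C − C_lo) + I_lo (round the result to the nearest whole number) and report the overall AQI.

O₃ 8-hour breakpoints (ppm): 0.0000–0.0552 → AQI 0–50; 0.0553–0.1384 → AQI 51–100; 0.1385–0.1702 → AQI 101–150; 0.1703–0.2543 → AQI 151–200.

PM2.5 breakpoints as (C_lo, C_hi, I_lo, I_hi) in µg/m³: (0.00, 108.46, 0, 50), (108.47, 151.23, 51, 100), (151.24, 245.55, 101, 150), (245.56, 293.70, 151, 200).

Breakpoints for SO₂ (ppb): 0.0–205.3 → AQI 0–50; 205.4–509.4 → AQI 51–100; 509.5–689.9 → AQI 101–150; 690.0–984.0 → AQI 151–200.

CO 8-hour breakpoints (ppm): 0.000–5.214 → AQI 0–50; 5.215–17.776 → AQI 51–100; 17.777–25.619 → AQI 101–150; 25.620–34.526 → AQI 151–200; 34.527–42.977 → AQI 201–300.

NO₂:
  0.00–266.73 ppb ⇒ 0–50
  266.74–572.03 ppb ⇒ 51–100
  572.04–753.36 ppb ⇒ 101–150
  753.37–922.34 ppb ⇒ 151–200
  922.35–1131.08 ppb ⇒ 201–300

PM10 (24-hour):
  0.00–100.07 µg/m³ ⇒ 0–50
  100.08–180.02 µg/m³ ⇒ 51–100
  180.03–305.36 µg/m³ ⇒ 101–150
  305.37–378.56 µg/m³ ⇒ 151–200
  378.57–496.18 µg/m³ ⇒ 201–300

O₃ 0.0786: bracket 0.0553–0.1384 → index 51–100; slope 49/0.0831, offset 0.0233.
AQI = 51 + 49/0.0831·0.0233 ≈ 64.74 ⇒ 65.
PM2.5: row 245.56–293.70 (AQI 151–200). (200−151)·(281.82−245.56)/(293.70−245.56) + 151 = 49·36.26/48.14 + 151 ≈ 187.91 → 188.
SO₂: row 205.4–509.4 (AQI 51–100). (100−51)·(239.1−205.4)/(509.4−205.4) + 51 = 49·33.7/304.0 + 51 ≈ 56.43 → 56.
CO: 3.728 ∈ [0.000, 5.214] ↔ index [0, 50].
0 + (3.728−0.000)·(50−0)/(5.214−0.000) = 0 + 3.728·50/5.214 ≈ 35.75, so AQI = 36.
NO₂: row 753.37–922.34 (AQI 151–200). (200−151)·(795.97−753.37)/(922.34−753.37) + 151 = 49·42.60/168.97 + 151 ≈ 163.35 → 163.
PM10: 158.85 ∈ [100.08, 180.02] ↔ index [51, 100].
51 + (158.85−100.08)·(100−51)/(180.02−100.08) = 51 + 58.77·49/79.94 ≈ 87.02, so AQI = 87.
Sub-indices: O₃→65, PM2.5→188, SO₂→56, CO→36, NO₂→163, PM10→87. Overall AQI = max = 188; dominant pollutant is PM2.5.
AQI 188: Unhealthy.

188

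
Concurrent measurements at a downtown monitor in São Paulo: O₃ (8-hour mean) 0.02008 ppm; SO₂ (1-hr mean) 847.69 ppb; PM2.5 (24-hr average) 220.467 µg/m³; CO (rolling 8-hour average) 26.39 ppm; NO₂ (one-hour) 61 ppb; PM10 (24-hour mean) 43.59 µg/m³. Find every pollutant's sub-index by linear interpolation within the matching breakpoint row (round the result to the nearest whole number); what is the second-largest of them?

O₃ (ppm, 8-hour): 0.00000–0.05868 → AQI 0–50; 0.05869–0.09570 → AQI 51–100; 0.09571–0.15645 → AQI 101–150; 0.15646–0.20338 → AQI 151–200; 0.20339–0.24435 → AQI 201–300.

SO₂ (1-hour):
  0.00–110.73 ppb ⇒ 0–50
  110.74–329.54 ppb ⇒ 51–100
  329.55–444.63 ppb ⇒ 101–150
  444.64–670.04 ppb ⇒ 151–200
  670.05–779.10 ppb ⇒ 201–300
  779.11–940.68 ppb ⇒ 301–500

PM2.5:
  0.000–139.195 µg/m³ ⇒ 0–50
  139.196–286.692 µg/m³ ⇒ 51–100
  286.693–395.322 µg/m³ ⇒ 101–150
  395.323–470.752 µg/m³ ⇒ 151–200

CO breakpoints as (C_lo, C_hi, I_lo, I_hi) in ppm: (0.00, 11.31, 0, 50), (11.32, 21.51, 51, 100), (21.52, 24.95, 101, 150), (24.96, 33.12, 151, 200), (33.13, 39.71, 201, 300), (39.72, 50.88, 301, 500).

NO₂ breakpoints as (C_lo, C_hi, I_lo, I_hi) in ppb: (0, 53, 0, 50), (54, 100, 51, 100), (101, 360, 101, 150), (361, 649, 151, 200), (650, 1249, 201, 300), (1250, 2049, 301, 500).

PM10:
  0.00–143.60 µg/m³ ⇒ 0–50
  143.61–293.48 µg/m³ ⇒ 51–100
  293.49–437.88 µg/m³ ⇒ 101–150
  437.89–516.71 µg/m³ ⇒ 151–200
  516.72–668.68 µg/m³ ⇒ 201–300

O₃: row 0.00000–0.05868 (AQI 0–50). (50−0)·(0.02008−0.00000)/(0.05868−0.00000) + 0 = 50·0.02008/0.05868 + 0 ≈ 17.11 → 17.
SO₂: 847.69 lies in 779.11–940.68, so I_lo=301, I_hi=500, C_lo=779.11, C_hi=940.68.
(500−301)/(940.68−779.11) × (847.69−779.11) + 301 = 199/161.57 × 68.58 + 301 ≈ 385.47 → 385.
PM2.5: row 139.196–286.692 (AQI 51–100). (100−51)·(220.467−139.196)/(286.692−139.196) + 51 = 49·81.271/147.496 + 51 ≈ 78.00 → 78.
CO: 26.39 lies in 24.96–33.12, so I_lo=151, I_hi=200, C_lo=24.96, C_hi=33.12.
(200−151)/(33.12−24.96) × (26.39−24.96) + 151 = 49/8.16 × 1.43 + 151 ≈ 159.59 → 160.
NO₂: 61 lies in 54–100, so I_lo=51, I_hi=100, C_lo=54, C_hi=100.
(100−51)/(100−54) × (61−54) + 51 = 49/46 × 7 + 51 ≈ 58.46 → 58.
PM10 43.59: bracket 0.00–143.60 → index 0–50; slope 50/143.60, offset 43.59.
AQI = 0 + 50/143.60·43.59 ≈ 15.18 ⇒ 15.
Sub-indices: O₃→17, SO₂→385, PM2.5→78, CO→160, NO₂→58, PM10→15. Ranked high→low: 385, 160, 78, 58, 17, 15. Second-highest sub-index = 160.

160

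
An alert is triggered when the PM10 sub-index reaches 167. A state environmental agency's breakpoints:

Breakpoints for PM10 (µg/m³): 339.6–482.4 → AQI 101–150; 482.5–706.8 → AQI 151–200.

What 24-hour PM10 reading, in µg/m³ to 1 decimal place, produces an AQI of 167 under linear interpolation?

555.7

AQI 167 lies in the 151–200 band, which corresponds to 482.5–706.8 µg/m³.
C = 482.5 + (167−151)×(706.8−482.5)/(200−151) = 482.5 + 16×224.3/49 ≈ 555.741 µg/m³ → 555.7 µg/m³ to 1 dp.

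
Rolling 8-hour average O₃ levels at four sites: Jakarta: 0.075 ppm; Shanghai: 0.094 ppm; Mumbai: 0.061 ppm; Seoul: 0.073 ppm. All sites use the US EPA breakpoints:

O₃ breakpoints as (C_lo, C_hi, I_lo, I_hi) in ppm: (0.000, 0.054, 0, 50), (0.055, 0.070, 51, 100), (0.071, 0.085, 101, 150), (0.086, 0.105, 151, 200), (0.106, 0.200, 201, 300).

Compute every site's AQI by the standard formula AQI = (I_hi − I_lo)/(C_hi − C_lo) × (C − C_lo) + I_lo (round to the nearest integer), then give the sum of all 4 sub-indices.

466

Jakarta: 0.075 ∈ [0.071, 0.085] ↔ index [101, 150].
101 + (0.075−0.071)·(150−101)/(0.085−0.071) = 101 + 0.004·49/0.014 ≈ 115.00, so AQI = 115.
Shanghai: 0.094 ∈ [0.086, 0.105] ↔ index [151, 200].
151 + (0.094−0.086)·(200−151)/(0.105−0.086) = 151 + 0.008·49/0.019 ≈ 171.63, so AQI = 172.
Mumbai: 0.061 ∈ [0.055, 0.070] ↔ index [51, 100].
51 + (0.061−0.055)·(100−51)/(0.070−0.055) = 51 + 0.006·49/0.015 ≈ 70.60, so AQI = 71.
Seoul: row 0.071–0.085 (AQI 101–150). (150−101)·(0.073−0.071)/(0.085−0.071) + 101 = 49·0.002/0.014 + 101 ≈ 108.00 → 108.
AQIs: Jakarta=115, Shanghai=172, Mumbai=71, Seoul=108. Sum = 115 + 172 + 71 + 108 = 466.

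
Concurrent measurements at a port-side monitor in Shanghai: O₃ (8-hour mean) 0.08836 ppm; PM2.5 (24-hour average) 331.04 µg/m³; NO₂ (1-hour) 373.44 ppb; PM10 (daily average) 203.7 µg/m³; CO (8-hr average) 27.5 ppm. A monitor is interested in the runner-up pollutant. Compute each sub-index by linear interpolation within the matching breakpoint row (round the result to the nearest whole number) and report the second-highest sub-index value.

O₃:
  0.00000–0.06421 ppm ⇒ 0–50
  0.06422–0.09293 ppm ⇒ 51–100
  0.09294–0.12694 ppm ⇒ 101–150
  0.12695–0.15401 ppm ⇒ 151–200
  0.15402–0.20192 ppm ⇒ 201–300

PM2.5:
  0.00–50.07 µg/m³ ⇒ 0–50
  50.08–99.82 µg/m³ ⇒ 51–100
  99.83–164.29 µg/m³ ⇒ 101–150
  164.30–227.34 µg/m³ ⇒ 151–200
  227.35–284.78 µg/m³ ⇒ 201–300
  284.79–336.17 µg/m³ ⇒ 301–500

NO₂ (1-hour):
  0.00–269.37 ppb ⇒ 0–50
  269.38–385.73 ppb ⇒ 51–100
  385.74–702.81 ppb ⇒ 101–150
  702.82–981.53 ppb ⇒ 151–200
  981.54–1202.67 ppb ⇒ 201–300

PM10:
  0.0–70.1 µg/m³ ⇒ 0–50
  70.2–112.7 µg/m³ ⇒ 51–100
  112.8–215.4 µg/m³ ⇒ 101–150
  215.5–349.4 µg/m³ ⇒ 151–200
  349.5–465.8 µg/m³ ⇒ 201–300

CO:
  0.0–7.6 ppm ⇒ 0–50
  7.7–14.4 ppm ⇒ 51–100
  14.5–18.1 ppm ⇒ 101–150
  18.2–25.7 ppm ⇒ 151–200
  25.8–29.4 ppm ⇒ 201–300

248

O₃: 0.08836 ∈ [0.06422, 0.09293] ↔ index [51, 100].
51 + (0.08836−0.06422)·(100−51)/(0.09293−0.06422) = 51 + 0.02414·49/0.02871 ≈ 92.20, so AQI = 92.
PM2.5 331.04: bracket 284.79–336.17 → index 301–500; slope 199/51.38, offset 46.25.
AQI = 301 + 199/51.38·46.25 ≈ 480.13 ⇒ 480.
NO₂: 373.44 lies in 269.38–385.73, so I_lo=51, I_hi=100, C_lo=269.38, C_hi=385.73.
(100−51)/(385.73−269.38) × (373.44−269.38) + 51 = 49/116.35 × 104.06 + 51 ≈ 94.82 → 95.
PM10 203.7: bracket 112.8–215.4 → index 101–150; slope 49/102.6, offset 90.9.
AQI = 101 + 49/102.6·90.9 ≈ 144.41 ⇒ 144.
CO: 27.5 lies in 25.8–29.4, so I_lo=201, I_hi=300, C_lo=25.8, C_hi=29.4.
(300−201)/(29.4−25.8) × (27.5−25.8) + 201 = 99/3.6 × 1.7 + 201 ≈ 247.75 → 248.
Sub-indices: O₃→92, PM2.5→480, NO₂→95, PM10→144, CO→248. Ranked high→low: 480, 248, 144, 95, 92. Second-highest sub-index = 248.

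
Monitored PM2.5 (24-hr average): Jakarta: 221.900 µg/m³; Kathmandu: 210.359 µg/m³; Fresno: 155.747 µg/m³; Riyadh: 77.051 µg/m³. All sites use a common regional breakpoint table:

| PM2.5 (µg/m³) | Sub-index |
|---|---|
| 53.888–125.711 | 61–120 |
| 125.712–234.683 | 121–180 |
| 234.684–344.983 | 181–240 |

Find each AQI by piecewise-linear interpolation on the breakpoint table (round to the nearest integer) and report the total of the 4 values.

557

Jakarta: 221.900 lies in 125.712–234.683, so I_lo=121, I_hi=180, C_lo=125.712, C_hi=234.683.
(180−121)/(234.683−125.712) × (221.900−125.712) + 121 = 59/108.971 × 96.188 + 121 ≈ 173.08 → 173.
Kathmandu: 210.359 ∈ [125.712, 234.683] ↔ index [121, 180].
121 + (210.359−125.712)·(180−121)/(234.683−125.712) = 121 + 84.647·59/108.971 ≈ 166.83, so AQI = 167.
Fresno 155.747: bracket 125.712–234.683 → index 121–180; slope 59/108.971, offset 30.035.
AQI = 121 + 59/108.971·30.035 ≈ 137.26 ⇒ 137.
Riyadh 77.051: bracket 53.888–125.711 → index 61–120; slope 59/71.823, offset 23.163.
AQI = 61 + 59/71.823·23.163 ≈ 80.03 ⇒ 80.
AQIs: Jakarta=173, Kathmandu=167, Fresno=137, Riyadh=80. Sum = 173 + 167 + 137 + 80 = 557.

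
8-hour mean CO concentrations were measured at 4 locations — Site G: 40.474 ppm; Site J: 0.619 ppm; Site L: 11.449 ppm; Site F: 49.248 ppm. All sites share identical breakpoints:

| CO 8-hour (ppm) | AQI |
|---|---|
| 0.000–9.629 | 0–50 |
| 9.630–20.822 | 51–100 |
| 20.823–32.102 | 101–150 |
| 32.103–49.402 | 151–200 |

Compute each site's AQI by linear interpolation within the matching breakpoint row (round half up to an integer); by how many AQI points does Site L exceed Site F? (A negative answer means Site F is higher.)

-141

Site G: 40.474 lies in 32.103–49.402, so I_lo=151, I_hi=200, C_lo=32.103, C_hi=49.402.
(200−151)/(49.402−32.103) × (40.474−32.103) + 151 = 49/17.299 × 8.371 + 151 ≈ 174.71 → 175.
Site J: row 0.000–9.629 (AQI 0–50). (50−0)·(0.619−0.000)/(9.629−0.000) + 0 = 50·0.619/9.629 + 0 ≈ 3.21 → 3.
Site L: 11.449 ∈ [9.630, 20.822] ↔ index [51, 100].
51 + (11.449−9.630)·(100−51)/(20.822−9.630) = 51 + 1.819·49/11.192 ≈ 58.96, so AQI = 59.
Site F: row 32.103–49.402 (AQI 151–200). (200−151)·(49.248−32.103)/(49.402−32.103) + 151 = 49·17.145/17.299 + 151 ≈ 199.56 → 200.
AQIs: Site G=175, Site J=3, Site L=59, Site F=200. Site L (59) − Site F (200) = -141.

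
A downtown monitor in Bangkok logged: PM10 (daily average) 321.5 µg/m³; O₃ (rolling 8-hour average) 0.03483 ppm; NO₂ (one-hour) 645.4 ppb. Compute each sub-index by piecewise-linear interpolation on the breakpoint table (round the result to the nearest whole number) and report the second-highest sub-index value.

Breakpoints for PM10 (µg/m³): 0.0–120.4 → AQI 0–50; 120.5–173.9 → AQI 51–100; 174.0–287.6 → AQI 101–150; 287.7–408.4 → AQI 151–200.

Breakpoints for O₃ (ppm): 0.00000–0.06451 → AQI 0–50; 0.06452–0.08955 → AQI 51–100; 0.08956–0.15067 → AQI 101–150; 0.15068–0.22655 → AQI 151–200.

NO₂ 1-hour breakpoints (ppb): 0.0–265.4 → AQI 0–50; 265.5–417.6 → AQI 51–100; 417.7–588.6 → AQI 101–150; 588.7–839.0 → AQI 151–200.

162

PM10: 321.5 lies in 287.7–408.4, so I_lo=151, I_hi=200, C_lo=287.7, C_hi=408.4.
(200−151)/(408.4−287.7) × (321.5−287.7) + 151 = 49/120.7 × 33.8 + 151 ≈ 164.72 → 165.
O₃: 0.03483 lies in 0.00000–0.06451, so I_lo=0, I_hi=50, C_lo=0.00000, C_hi=0.06451.
(50−0)/(0.06451−0.00000) × (0.03483−0.00000) + 0 = 50/0.06451 × 0.03483 + 0 ≈ 27.00 → 27.
NO₂ 645.4: bracket 588.7–839.0 → index 151–200; slope 49/250.3, offset 56.7.
AQI = 151 + 49/250.3·56.7 ≈ 162.10 ⇒ 162.
Sub-indices: PM10→165, O₃→27, NO₂→162. Ranked high→low: 165, 162, 27. Second-highest sub-index = 162.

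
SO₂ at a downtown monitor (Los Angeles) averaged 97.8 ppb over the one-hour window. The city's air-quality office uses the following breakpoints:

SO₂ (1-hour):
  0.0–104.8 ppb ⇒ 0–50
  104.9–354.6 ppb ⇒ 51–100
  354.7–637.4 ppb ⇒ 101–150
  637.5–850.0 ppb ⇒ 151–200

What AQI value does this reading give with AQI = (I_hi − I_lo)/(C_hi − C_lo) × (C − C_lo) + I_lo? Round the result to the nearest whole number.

47

SO₂: 97.8 lies in 0.0–104.8, so I_lo=0, I_hi=50, C_lo=0.0, C_hi=104.8.
(50−0)/(104.8−0.0) × (97.8−0.0) + 0 = 50/104.8 × 97.8 + 0 ≈ 46.66 → 47.
AQI 47 falls in the Good category.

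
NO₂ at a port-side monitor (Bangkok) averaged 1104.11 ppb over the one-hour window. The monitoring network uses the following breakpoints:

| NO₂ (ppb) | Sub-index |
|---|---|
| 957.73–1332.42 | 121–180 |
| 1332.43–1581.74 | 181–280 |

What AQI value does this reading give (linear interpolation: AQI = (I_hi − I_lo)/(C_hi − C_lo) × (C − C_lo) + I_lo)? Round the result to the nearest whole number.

144

NO₂: 1104.11 lies in 957.73–1332.42, so I_lo=121, I_hi=180, C_lo=957.73, C_hi=1332.42.
(180−121)/(1332.42−957.73) × (1104.11−957.73) + 121 = 59/374.69 × 146.38 + 121 ≈ 144.05 → 144.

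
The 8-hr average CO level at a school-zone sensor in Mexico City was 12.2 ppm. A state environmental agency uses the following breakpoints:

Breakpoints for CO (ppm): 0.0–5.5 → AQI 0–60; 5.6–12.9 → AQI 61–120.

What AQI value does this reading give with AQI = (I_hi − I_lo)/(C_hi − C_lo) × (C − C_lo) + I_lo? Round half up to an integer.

114

CO: 12.2 lies in 5.6–12.9, so I_lo=61, I_hi=120, C_lo=5.6, C_hi=12.9.
(120−61)/(12.9−5.6) × (12.2−5.6) + 61 = 59/7.3 × 6.6 + 61 ≈ 114.34 → 114.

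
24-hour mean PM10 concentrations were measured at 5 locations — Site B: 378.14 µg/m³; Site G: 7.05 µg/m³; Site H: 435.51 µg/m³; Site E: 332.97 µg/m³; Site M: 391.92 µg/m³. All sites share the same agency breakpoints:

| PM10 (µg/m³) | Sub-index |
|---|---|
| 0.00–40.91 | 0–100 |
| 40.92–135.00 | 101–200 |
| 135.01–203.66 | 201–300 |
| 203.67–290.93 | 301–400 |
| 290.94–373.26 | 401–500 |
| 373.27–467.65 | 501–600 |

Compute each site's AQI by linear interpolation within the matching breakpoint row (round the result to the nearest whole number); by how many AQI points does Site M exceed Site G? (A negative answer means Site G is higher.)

504

Site B 378.14: bracket 373.27–467.65 → index 501–600; slope 99/94.38, offset 4.87.
AQI = 501 + 99/94.38·4.87 ≈ 506.11 ⇒ 506.
Site G: 7.05 lies in 0.00–40.91, so I_lo=0, I_hi=100, C_lo=0.00, C_hi=40.91.
(100−0)/(40.91−0.00) × (7.05−0.00) + 0 = 100/40.91 × 7.05 + 0 ≈ 17.23 → 17.
Site H: row 373.27–467.65 (AQI 501–600). (600−501)·(435.51−373.27)/(467.65−373.27) + 501 = 99·62.24/94.38 + 501 ≈ 566.29 → 566.
Site E: 332.97 lies in 290.94–373.26, so I_lo=401, I_hi=500, C_lo=290.94, C_hi=373.26.
(500−401)/(373.26−290.94) × (332.97−290.94) + 401 = 99/82.32 × 42.03 + 401 ≈ 451.55 → 452.
Site M 391.92: bracket 373.27–467.65 → index 501–600; slope 99/94.38, offset 18.65.
AQI = 501 + 99/94.38·18.65 ≈ 520.56 ⇒ 521.
AQIs: Site B=506, Site G=17, Site H=566, Site E=452, Site M=521. Site M (521) − Site G (17) = 504.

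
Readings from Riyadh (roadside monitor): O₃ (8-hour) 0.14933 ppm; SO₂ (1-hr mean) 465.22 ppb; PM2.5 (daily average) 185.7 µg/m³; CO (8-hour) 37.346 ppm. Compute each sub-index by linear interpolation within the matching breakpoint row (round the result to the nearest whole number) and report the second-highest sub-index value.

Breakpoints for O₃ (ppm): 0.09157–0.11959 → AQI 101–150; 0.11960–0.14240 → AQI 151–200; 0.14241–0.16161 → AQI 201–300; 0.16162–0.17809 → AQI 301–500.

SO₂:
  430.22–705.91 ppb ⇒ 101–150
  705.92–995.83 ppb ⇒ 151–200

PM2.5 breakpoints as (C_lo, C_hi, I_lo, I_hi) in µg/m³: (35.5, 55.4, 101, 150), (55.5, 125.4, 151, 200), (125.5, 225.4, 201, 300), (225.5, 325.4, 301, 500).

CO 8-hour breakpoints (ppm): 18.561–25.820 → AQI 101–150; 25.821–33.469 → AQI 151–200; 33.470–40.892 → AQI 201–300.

O₃: 0.14933 ∈ [0.14241, 0.16161] ↔ index [201, 300].
201 + (0.14933−0.14241)·(300−201)/(0.16161−0.14241) = 201 + 0.00692·99/0.01920 ≈ 236.68, so AQI = 237.
SO₂: 465.22 ∈ [430.22, 705.91] ↔ index [101, 150].
101 + (465.22−430.22)·(150−101)/(705.91−430.22) = 101 + 35.00·49/275.69 ≈ 107.22, so AQI = 107.
PM2.5: row 125.5–225.4 (AQI 201–300). (300−201)·(185.7−125.5)/(225.4−125.5) + 201 = 99·60.2/99.9 + 201 ≈ 260.66 → 261.
CO 37.346: bracket 33.470–40.892 → index 201–300; slope 99/7.422, offset 3.876.
AQI = 201 + 99/7.422·3.876 ≈ 252.70 ⇒ 253.
Sub-indices: O₃→237, SO₂→107, PM2.5→261, CO→253. Ranked high→low: 261, 253, 237, 107. Second-highest sub-index = 253.

253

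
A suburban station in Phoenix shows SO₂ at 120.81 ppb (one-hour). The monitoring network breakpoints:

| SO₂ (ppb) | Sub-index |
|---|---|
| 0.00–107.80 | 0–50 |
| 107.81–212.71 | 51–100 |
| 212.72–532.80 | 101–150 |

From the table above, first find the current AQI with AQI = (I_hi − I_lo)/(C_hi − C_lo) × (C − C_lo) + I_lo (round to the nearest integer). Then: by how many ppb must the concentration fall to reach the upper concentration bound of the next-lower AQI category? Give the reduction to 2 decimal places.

13.01

SO₂: 120.81 ∈ [107.81, 212.71] ↔ index [51, 100].
51 + (120.81−107.81)·(100−51)/(212.71−107.81) = 51 + 13.00·49/104.90 ≈ 57.07, so AQI = 57.
Current AQI 57 is in the Moderate range (51–100). The next-lower category tops out at AQI 50, whose upper concentration bound is 107.80 ppb.
Reduction needed = 120.81 − 107.80 = 13.01 ppb.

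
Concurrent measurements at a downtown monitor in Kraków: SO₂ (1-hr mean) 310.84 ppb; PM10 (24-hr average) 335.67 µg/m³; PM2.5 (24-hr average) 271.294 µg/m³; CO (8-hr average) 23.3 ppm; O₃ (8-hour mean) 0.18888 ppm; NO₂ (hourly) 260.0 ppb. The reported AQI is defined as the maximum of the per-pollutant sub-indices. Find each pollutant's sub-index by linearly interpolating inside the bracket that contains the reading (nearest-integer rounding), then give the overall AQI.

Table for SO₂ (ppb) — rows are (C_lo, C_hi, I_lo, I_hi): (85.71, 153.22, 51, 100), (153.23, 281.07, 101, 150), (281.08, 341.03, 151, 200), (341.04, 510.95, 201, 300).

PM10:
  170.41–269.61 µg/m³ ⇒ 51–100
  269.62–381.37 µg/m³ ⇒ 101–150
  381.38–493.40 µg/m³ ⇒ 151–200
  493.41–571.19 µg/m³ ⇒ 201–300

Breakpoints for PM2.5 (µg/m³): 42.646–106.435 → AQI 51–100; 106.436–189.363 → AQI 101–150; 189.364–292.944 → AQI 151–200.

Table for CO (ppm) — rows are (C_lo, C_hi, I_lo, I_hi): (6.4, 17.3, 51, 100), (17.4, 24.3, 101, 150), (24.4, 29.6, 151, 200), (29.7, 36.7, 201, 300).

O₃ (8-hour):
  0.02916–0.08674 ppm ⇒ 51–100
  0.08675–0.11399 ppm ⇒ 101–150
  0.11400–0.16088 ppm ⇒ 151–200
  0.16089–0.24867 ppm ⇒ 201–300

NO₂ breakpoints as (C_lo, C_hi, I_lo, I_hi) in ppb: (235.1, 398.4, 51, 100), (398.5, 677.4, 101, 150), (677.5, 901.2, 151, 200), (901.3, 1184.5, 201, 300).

SO₂ 310.84: bracket 281.08–341.03 → index 151–200; slope 49/59.95, offset 29.76.
AQI = 151 + 49/59.95·29.76 ≈ 175.32 ⇒ 175.
PM10: 335.67 ∈ [269.62, 381.37] ↔ index [101, 150].
101 + (335.67−269.62)·(150−101)/(381.37−269.62) = 101 + 66.05·49/111.75 ≈ 129.96, so AQI = 130.
PM2.5: 271.294 ∈ [189.364, 292.944] ↔ index [151, 200].
151 + (271.294−189.364)·(200−151)/(292.944−189.364) = 151 + 81.930·49/103.580 ≈ 189.76, so AQI = 190.
CO: row 17.4–24.3 (AQI 101–150). (150−101)·(23.3−17.4)/(24.3−17.4) + 101 = 49·5.9/6.9 + 101 ≈ 142.90 → 143.
O₃: 0.18888 ∈ [0.16089, 0.24867] ↔ index [201, 300].
201 + (0.18888−0.16089)·(300−201)/(0.24867−0.16089) = 201 + 0.02799·99/0.08778 ≈ 232.57, so AQI = 233.
NO₂: 260.0 ∈ [235.1, 398.4] ↔ index [51, 100].
51 + (260.0−235.1)·(100−51)/(398.4−235.1) = 51 + 24.9·49/163.3 ≈ 58.47, so AQI = 58.
Sub-indices: SO₂→175, PM10→130, PM2.5→190, CO→143, O₃→233, NO₂→58. Overall AQI = max = 233; dominant pollutant is O₃.

233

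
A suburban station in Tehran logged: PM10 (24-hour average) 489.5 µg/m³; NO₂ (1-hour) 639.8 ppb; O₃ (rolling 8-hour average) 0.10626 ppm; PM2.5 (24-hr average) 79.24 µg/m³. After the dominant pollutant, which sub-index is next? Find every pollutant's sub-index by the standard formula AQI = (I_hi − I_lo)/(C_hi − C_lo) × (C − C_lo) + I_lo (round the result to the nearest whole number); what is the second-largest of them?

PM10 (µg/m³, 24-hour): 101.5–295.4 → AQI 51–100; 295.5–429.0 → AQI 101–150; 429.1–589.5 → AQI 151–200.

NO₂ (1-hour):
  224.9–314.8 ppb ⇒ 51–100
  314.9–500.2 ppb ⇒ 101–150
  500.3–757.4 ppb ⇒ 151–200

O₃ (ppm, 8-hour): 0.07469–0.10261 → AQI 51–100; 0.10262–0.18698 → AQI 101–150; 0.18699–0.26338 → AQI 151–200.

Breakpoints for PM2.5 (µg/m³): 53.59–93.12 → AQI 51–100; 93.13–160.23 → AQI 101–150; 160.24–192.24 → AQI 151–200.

PM10: row 429.1–589.5 (AQI 151–200). (200−151)·(489.5−429.1)/(589.5−429.1) + 151 = 49·60.4/160.4 + 151 ≈ 169.45 → 169.
NO₂: row 500.3–757.4 (AQI 151–200). (200−151)·(639.8−500.3)/(757.4−500.3) + 151 = 49·139.5/257.1 + 151 ≈ 177.59 → 178.
O₃: 0.10626 lies in 0.10262–0.18698, so I_lo=101, I_hi=150, C_lo=0.10262, C_hi=0.18698.
(150−101)/(0.18698−0.10262) × (0.10626−0.10262) + 101 = 49/0.08436 × 0.00364 + 101 ≈ 103.11 → 103.
PM2.5: 79.24 lies in 53.59–93.12, so I_lo=51, I_hi=100, C_lo=53.59, C_hi=93.12.
(100−51)/(93.12−53.59) × (79.24−53.59) + 51 = 49/39.53 × 25.65 + 51 ≈ 82.79 → 83.
Sub-indices: PM10→169, NO₂→178, O₃→103, PM2.5→83. Ranked high→low: 178, 169, 103, 83. Second-highest sub-index = 169.

169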